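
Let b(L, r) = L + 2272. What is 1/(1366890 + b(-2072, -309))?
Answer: 1/1367090 ≈ 7.3148e-7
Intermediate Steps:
b(L, r) = 2272 + L
1/(1366890 + b(-2072, -309)) = 1/(1366890 + (2272 - 2072)) = 1/(1366890 + 200) = 1/1367090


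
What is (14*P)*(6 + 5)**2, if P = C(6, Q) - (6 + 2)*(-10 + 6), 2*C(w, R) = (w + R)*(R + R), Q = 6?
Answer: 176176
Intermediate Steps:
C(w, R) = R*(R + w) (C(w, R) = ((w + R)*(R + R))/2 = ((R + w)*(2*R))/2 = (2*R*(R + w))/2 = R*(R + w))
P = 104 (P = 6*(6 + 6) - (6 + 2)*(-10 + 6) = 6*12 - 8*(-4) = 72 - 1*(-32) = 72 + 32 = 104)
(14*P)*(6 + 5)**2 = (14*104)*(6 + 5)**2 = 1456*11**2 = 1456*121 = 176176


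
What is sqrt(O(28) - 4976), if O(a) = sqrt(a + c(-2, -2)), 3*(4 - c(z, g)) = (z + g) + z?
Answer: sqrt(-4976 + sqrt(34)) ≈ 70.499*I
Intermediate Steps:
c(z, g) = 4 - 2*z/3 - g/3 (c(z, g) = 4 - ((z + g) + z)/3 = 4 - ((g + z) + z)/3 = 4 - (g + 2*z)/3 = 4 + (-2*z/3 - g/3) = 4 - 2*z/3 - g/3)
O(a) = sqrt(6 + a) (O(a) = sqrt(a + (4 - 2/3*(-2) - 1/3*(-2))) = sqrt(a + (4 + 4/3 + 2/3)) = sqrt(a + 6) = sqrt(6 + a))
sqrt(O(28) - 4976) = sqrt(sqrt(6 + 28) - 4976) = sqrt(sqrt(34) - 4976) = sqrt(-4976 + sqrt(34))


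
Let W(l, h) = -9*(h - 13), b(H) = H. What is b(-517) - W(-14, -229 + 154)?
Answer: -1309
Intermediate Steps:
W(l, h) = 117 - 9*h (W(l, h) = -9*(-13 + h) = 117 - 9*h)
b(-517) - W(-14, -229 + 154) = -517 - (117 - 9*(-229 + 154)) = -517 - (117 - 9*(-75)) = -517 - (117 + 675) = -517 - 1*792 = -517 - 792 = -1309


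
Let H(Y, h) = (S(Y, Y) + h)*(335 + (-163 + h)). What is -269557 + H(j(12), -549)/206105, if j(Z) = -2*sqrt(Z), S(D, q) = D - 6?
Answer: -11111367250/41221 + 1508*sqrt(3)/206105 ≈ -2.6956e+5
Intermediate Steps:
S(D, q) = -6 + D
H(Y, h) = (172 + h)*(-6 + Y + h) (H(Y, h) = ((-6 + Y) + h)*(335 + (-163 + h)) = (-6 + Y + h)*(172 + h) = (172 + h)*(-6 + Y + h))
-269557 + H(j(12), -549)/206105 = -269557 + (-1032 + (-549)**2 + 166*(-549) + 172*(-4*sqrt(3)) - 4*sqrt(3)*(-549))/206105 = -269557 + (-1032 + 301401 - 91134 + 172*(-4*sqrt(3)) - 4*sqrt(3)*(-549))*(1/206105) = -269557 + (-1032 + 301401 - 91134 - 688*sqrt(3) + 2196*sqrt(3))*(1/206105) = -269557 + (209235 + 1508*sqrt(3))*(1/206105) = -269557 + (41847/41221 + 1508*sqrt(3)/206105) = -11111367250/41221 + 1508*sqrt(3)/206105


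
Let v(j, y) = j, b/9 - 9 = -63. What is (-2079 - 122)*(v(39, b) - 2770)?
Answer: 6010931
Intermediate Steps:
b = -486 (b = 81 + 9*(-63) = 81 - 567 = -486)
(-2079 - 122)*(v(39, b) - 2770) = (-2079 - 122)*(39 - 2770) = -2201*(-2731) = 6010931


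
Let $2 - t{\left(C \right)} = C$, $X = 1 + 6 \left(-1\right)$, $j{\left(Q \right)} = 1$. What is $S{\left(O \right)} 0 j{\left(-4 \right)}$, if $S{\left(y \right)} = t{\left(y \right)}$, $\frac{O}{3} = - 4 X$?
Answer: $0$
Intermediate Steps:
$X = -5$ ($X = 1 - 6 = -5$)
$O = 60$ ($O = 3 \left(\left(-4\right) \left(-5\right)\right) = 3 \cdot 20 = 60$)
$t{\left(C \right)} = 2 - C$
$S{\left(y \right)} = 2 - y$
$S{\left(O \right)} 0 j{\left(-4 \right)} = \left(2 - 60\right) 0 \cdot 1 = \left(-58\right) 0 \cdot 1 = 0 \cdot 1 = 0$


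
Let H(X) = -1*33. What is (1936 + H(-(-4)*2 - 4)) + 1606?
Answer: 3509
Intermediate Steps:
H(X) = -33
(1936 + H(-(-4)*2 - 4)) + 1606 = (1936 - 33) + 1606 = 1903 + 1606 = 3509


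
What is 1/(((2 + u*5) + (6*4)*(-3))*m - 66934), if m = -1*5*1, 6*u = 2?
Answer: -3/199777 ≈ -1.5017e-5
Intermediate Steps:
u = ⅓ (u = (⅙)*2 = ⅓ ≈ 0.33333)
m = -5 (m = -5*1 = -5)
1/(((2 + u*5) + (6*4)*(-3))*m - 66934) = 1/(((2 + (⅓)*5) + (6*4)*(-3))*(-5) - 66934) = 1/(((2 + 5/3) + 24*(-3))*(-5) - 66934) = 1/((11/3 - 72)*(-5) - 66934) = 1/(-205/3*(-5) - 66934) = 1/(1025/3 - 66934) = 1/(-199777/3) = -3/199777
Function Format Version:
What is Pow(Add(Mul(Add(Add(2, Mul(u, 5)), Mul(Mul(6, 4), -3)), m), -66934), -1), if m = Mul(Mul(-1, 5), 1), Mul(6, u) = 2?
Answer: Rational(-3, 199777) ≈ -1.5017e-5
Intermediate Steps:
u = Rational(1, 3) (u = Mul(Rational(1, 6), 2) = Rational(1, 3) ≈ 0.33333)
m = -5 (m = Mul(-5, 1) = -5)
Pow(Add(Mul(Add(Add(2, Mul(u, 5)), Mul(Mul(6, 4), -3)), m), -66934), -1) = Pow(Add(Mul(Add(Add(2, Mul(Rational(1, 3), 5)), Mul(Mul(6, 4), -3)), -5), -66934), -1) = Pow(Add(Mul(Add(Add(2, Rational(5, 3)), Mul(24, -3)), -5), -66934), -1) = Pow(Add(Mul(Add(Rational(11, 3), -72), -5), -66934), -1) = Pow(Add(Mul(Rational(-205, 3), -5), -66934), -1) = Pow(Add(Rational(1025, 3), -66934), -1) = Pow(Rational(-199777, 3), -1) = Rational(-3, 199777)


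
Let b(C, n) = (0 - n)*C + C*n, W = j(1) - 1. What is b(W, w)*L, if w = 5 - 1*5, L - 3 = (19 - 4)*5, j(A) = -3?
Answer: 0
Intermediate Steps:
W = -4 (W = -3 - 1 = -4)
L = 78 (L = 3 + (19 - 4)*5 = 3 + 15*5 = 3 + 75 = 78)
w = 0 (w = 5 - 5 = 0)
b(C, n) = 0 (b(C, n) = (-n)*C + C*n = -C*n + C*n = 0)
b(W, w)*L = 0*78 = 0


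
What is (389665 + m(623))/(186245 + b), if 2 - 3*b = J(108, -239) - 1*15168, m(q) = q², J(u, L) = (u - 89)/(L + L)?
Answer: 371785532/91442203 ≈ 4.0658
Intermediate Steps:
J(u, L) = (-89 + u)/(2*L) (J(u, L) = (-89 + u)/((2*L)) = (-89 + u)*(1/(2*L)) = (-89 + u)/(2*L))
b = 2417093/478 (b = ⅔ - ((½)*(-89 + 108)/(-239) - 1*15168)/3 = ⅔ - ((½)*(-1/239)*19 - 15168)/3 = ⅔ - (-19/478 - 15168)/3 = ⅔ - ⅓*(-7250323/478) = ⅔ + 7250323/1434 = 2417093/478 ≈ 5056.7)
(389665 + m(623))/(186245 + b) = (389665 + 623²)/(186245 + 2417093/478) = (389665 + 388129)/(91442203/478) = 777794*(478/91442203) = 371785532/91442203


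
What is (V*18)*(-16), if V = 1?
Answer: -288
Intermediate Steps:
(V*18)*(-16) = (1*18)*(-16) = 18*(-16) = -288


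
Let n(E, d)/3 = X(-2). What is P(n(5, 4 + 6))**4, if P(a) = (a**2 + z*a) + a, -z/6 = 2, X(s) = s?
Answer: 108243216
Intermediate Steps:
z = -12 (z = -6*2 = -12)
n(E, d) = -6 (n(E, d) = 3*(-2) = -6)
P(a) = a**2 - 11*a (P(a) = (a**2 - 12*a) + a = a**2 - 11*a)
P(n(5, 4 + 6))**4 = (-6*(-11 - 6))**4 = (-6*(-17))**4 = 102**4 = 108243216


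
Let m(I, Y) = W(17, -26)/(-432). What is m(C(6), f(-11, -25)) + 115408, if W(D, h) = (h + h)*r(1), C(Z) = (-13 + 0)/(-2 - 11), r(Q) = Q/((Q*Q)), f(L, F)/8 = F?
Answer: 12464077/108 ≈ 1.1541e+5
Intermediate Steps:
f(L, F) = 8*F
r(Q) = 1/Q (r(Q) = Q/(Q**2) = Q/Q**2 = 1/Q)
C(Z) = 1 (C(Z) = -13/(-13) = -13*(-1/13) = 1)
W(D, h) = 2*h (W(D, h) = (h + h)/1 = (2*h)*1 = 2*h)
m(I, Y) = 13/108 (m(I, Y) = (2*(-26))/(-432) = -52*(-1/432) = 13/108)
m(C(6), f(-11, -25)) + 115408 = 13/108 + 115408 = 12464077/108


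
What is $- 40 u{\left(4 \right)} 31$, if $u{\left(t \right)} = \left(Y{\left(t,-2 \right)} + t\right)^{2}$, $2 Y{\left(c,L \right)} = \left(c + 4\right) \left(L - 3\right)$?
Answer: $-317440$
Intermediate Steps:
$Y{\left(c,L \right)} = \frac{\left(-3 + L\right) \left(4 + c\right)}{2}$ ($Y{\left(c,L \right)} = \frac{\left(c + 4\right) \left(L - 3\right)}{2} = \frac{\left(4 + c\right) \left(-3 + L\right)}{2} = \frac{\left(-3 + L\right) \left(4 + c\right)}{2}$)
$u{\left(t \right)} = \left(-10 - \frac{3 t}{2}\right)^{2}$ ($u{\left(t \right)} = \left(\left(-6 + 2 \left(-2\right) - \frac{3 t}{2} + \frac{1}{2} \left(-2\right) t\right) + t\right)^{2} = \left(\left(-6 - 4 - \frac{3 t}{2} - t\right) + t\right)^{2} = \left(\left(-10 - \frac{5 t}{2}\right) + t\right)^{2} = \left(-10 - \frac{3 t}{2}\right)^{2}$)
$- 40 u{\left(4 \right)} 31 = - 40 \frac{\left(20 + 3 \cdot 4\right)^{2}}{4} \cdot 31 = - 40 \frac{\left(20 + 12\right)^{2}}{4} \cdot 31 = - 40 \frac{32^{2}}{4} \cdot 31 = - 40 \cdot \frac{1}{4} \cdot 1024 \cdot 31 = \left(-40\right) 256 \cdot 31 = \left(-10240\right) 31 = -317440$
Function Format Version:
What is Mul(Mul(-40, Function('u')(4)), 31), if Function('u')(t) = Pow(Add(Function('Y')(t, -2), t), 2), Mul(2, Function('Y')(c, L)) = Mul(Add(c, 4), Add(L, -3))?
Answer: -317440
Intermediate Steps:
Function('Y')(c, L) = Mul(Rational(1, 2), Add(-3, L), Add(4, c)) (Function('Y')(c, L) = Mul(Rational(1, 2), Mul(Add(c, 4), Add(L, -3))) = Mul(Rational(1, 2), Mul(Add(4, c), Add(-3, L))) = Mul(Rational(1, 2), Mul(Add(-3, L), Add(4, c))) = Mul(Rational(1, 2), Add(-3, L), Add(4, c)))
Function('u')(t) = Pow(Add(-10, Mul(Rational(-3, 2), t)), 2) (Function('u')(t) = Pow(Add(Add(-6, Mul(2, -2), Mul(Rational(-3, 2), t), Mul(Rational(1, 2), -2, t)), t), 2) = Pow(Add(Add(-6, -4, Mul(Rational(-3, 2), t), Mul(-1, t)), t), 2) = Pow(Add(Add(-10, Mul(Rational(-5, 2), t)), t), 2) = Pow(Add(-10, Mul(Rational(-3, 2), t)), 2))
Mul(Mul(-40, Function('u')(4)), 31) = Mul(Mul(-40, Mul(Rational(1, 4), Pow(Add(20, Mul(3, 4)), 2))), 31) = Mul(Mul(-40, Mul(Rational(1, 4), Pow(Add(20, 12), 2))), 31) = Mul(Mul(-40, Mul(Rational(1, 4), Pow(32, 2))), 31) = Mul(Mul(-40, Mul(Rational(1, 4), 1024)), 31) = Mul(Mul(-40, 256), 31) = Mul(-10240, 31) = -317440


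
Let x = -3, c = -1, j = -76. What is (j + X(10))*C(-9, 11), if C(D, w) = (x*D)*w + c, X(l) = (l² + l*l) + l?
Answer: 39664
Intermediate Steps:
X(l) = l + 2*l² (X(l) = (l² + l²) + l = 2*l² + l = l + 2*l²)
C(D, w) = -1 - 3*D*w (C(D, w) = (-3*D)*w - 1 = -3*D*w - 1 = -1 - 3*D*w)
(j + X(10))*C(-9, 11) = (-76 + 10*(1 + 2*10))*(-1 - 3*(-9)*11) = (-76 + 10*(1 + 20))*(-1 + 297) = (-76 + 10*21)*296 = (-76 + 210)*296 = 134*296 = 39664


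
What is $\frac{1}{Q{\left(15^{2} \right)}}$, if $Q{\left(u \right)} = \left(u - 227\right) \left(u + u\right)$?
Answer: $- \frac{1}{900} \approx -0.0011111$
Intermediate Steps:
$Q{\left(u \right)} = 2 u \left(-227 + u\right)$ ($Q{\left(u \right)} = \left(-227 + u\right) 2 u = 2 u \left(-227 + u\right)$)
$\frac{1}{Q{\left(15^{2} \right)}} = \frac{1}{2 \cdot 15^{2} \left(-227 + 15^{2}\right)} = \frac{1}{2 \cdot 225 \left(-227 + 225\right)} = \frac{1}{2 \cdot 225 \left(-2\right)} = \frac{1}{-900} = - \frac{1}{900}$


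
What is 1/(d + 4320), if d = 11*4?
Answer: 1/4364 ≈ 0.00022915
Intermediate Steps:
d = 44
1/(d + 4320) = 1/(44 + 4320) = 1/4364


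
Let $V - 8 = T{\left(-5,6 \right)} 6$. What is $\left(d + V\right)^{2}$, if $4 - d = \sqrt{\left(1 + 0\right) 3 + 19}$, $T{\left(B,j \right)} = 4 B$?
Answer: $\left(108 + \sqrt{22}\right)^{2} \approx 12699.0$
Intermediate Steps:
$V = -112$ ($V = 8 + 4 \left(-5\right) 6 = 8 - 120 = -112$)
$d = 4 - \sqrt{22}$ ($d = 4 - \sqrt{\left(1 + 0\right) 3 + 19} = 4 - \sqrt{1 \cdot 3 + 19} = 4 - \sqrt{3 + 19} = 4 - \sqrt{22} \approx -0.69042$)
$\left(d + V\right)^{2} = \left(\left(4 - \sqrt{22}\right) - 112\right)^{2} = \left(-108 - \sqrt{22}\right)^{2}$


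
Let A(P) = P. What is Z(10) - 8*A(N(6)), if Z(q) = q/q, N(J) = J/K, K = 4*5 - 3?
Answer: -31/17 ≈ -1.8235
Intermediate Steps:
K = 17 (K = 20 - 3 = 17)
N(J) = J/17
Z(q) = 1
Z(10) - 8*A(N(6)) = 1 - 8*6/17 = 1 - 48/17 = -31/17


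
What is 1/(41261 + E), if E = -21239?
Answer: 1/20022 ≈ 4.9945e-5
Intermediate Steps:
1/(41261 + E) = 1/(41261 - 21239) = 1/20022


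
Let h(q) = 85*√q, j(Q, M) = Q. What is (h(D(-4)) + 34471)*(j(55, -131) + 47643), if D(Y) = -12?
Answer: 1644197758 + 8108660*I*√3 ≈ 1.6442e+9 + 1.4045e+7*I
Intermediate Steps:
(h(D(-4)) + 34471)*(j(55, -131) + 47643) = (85*√(-12) + 34471)*(55 + 47643) = (85*(2*I*√3) + 34471)*47698 = (170*I*√3 + 34471)*47698 = (34471 + 170*I*√3)*47698 = 1644197758 + 8108660*I*√3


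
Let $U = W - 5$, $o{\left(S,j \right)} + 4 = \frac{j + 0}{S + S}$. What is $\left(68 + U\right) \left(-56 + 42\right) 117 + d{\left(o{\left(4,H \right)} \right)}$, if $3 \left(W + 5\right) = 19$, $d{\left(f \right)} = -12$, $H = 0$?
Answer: $-105390$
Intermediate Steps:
$o{\left(S,j \right)} = -4 + \frac{j}{2 S}$ ($o{\left(S,j \right)} = -4 + \frac{j + 0}{S + S} = -4 + \frac{j}{2 S}$)
$W = \frac{4}{3}$ ($W = -5 + \frac{1}{3} \cdot 19 = -5 + \frac{19}{3} = \frac{4}{3} \approx 1.3333$)
$U = - \frac{11}{3}$ ($U = \frac{4}{3} - 5 = - \frac{11}{3} \approx -3.6667$)
$\left(68 + U\right) \left(-56 + 42\right) 117 + d{\left(o{\left(4,H \right)} \right)} = \left(68 - \frac{11}{3}\right) \left(-56 + 42\right) 117 - 12 = \frac{193}{3} \left(-14\right) 117 - 12 = \left(- \frac{2702}{3}\right) 117 - 12 = -105378 - 12 = -105390$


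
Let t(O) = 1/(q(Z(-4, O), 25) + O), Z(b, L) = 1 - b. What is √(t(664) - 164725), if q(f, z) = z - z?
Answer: I*√18156648234/332 ≈ 405.86*I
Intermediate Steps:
q(f, z) = 0
t(O) = 1/O (t(O) = 1/(0 + O) = 1/O)
√(t(664) - 164725) = √(1/664 - 164725) = √(-109377399/664) = I*√18156648234/332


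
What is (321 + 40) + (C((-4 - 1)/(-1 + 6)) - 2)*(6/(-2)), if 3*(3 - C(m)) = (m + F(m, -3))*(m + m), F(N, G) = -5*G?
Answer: 330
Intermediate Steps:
C(m) = 3 - 2*m*(15 + m)/3 (C(m) = 3 - (m - 5*(-3))*(m + m)/3 = 3 - (m + 15)*2*m/3 = 3 - (15 + m)*2*m/3 = 3 - 2*m*(15 + m)/3)
(321 + 40) + (C((-4 - 1)/(-1 + 6)) - 2)*(6/(-2)) = (321 + 40) + ((3 - 10*(-4 - 1)/(-1 + 6) - 2*(-4 - 1)**2/(-1 + 6)**2/3) - 2)*(6/(-2)) = 361 + ((3 - (-50)/5 - 2*1**2/3) - 2)*(6*(-1/2)) = 361 + ((3 - (-50)/5 - 2*(-5*1/5)**2/3) - 2)*(-3) = 361 + ((3 - 10*(-1) - 2/3*(-1)**2) - 2)*(-3) = 361 + ((3 + 10 - 2/3*1) - 2)*(-3) = 361 + ((3 + 10 - 2/3) - 2)*(-3) = 361 + (37/3 - 2)*(-3) = 361 + (31/3)*(-3) = 361 - 31 = 330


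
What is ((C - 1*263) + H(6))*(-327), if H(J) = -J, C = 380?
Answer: -36297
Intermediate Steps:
((C - 1*263) + H(6))*(-327) = ((380 - 1*263) - 1*6)*(-327) = ((380 - 263) - 6)*(-327) = (117 - 6)*(-327) = 111*(-327) = -36297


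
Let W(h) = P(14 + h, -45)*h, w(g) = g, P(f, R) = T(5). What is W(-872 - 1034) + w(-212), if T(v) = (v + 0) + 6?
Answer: -21178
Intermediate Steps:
T(v) = 6 + v (T(v) = v + 6 = 6 + v)
P(f, R) = 11 (P(f, R) = 6 + 5 = 11)
W(h) = 11*h
W(-872 - 1034) + w(-212) = 11*(-872 - 1034) - 212 = 11*(-1906) - 212 = -20966 - 212 = -21178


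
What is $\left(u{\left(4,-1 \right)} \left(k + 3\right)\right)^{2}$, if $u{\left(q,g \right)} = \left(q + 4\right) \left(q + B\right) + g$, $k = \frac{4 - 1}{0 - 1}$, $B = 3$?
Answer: $0$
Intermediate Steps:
$k = -3$ ($k = \frac{3}{-1} = 3 \left(-1\right) = -3$)
$u{\left(q,g \right)} = g + \left(3 + q\right) \left(4 + q\right)$ ($u{\left(q,g \right)} = \left(q + 4\right) \left(q + 3\right) + g = \left(4 + q\right) \left(3 + q\right) + g = \left(3 + q\right) \left(4 + q\right) + g = g + \left(3 + q\right) \left(4 + q\right)$)
$\left(u{\left(4,-1 \right)} \left(k + 3\right)\right)^{2} = \left(\left(12 - 1 + 4^{2} + 7 \cdot 4\right) \left(-3 + 3\right)\right)^{2} = \left(\left(12 - 1 + 16 + 28\right) 0\right)^{2} = \left(55 \cdot 0\right)^{2} = 0^{2} = 0$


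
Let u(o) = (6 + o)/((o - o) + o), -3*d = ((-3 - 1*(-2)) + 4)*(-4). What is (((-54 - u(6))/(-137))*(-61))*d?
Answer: -13664/137 ≈ -99.737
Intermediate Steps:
d = 4 (d = -((-3 - 1*(-2)) + 4)*(-4)/3 = -((-3 + 2) + 4)*(-4)/3 = -(-1 + 4)*(-4)/3 = -(-4) = -⅓*(-12) = 4)
u(o) = (6 + o)/o (u(o) = (6 + o)/(0 + o) = (6 + o)/o)
(((-54 - u(6))/(-137))*(-61))*d = (((-54 - (6 + 6)/6)/(-137))*(-61))*4 = (((-54 - 12/6)*(-1/137))*(-61))*4 = (((-54 - 1*2)*(-1/137))*(-61))*4 = (((-54 - 2)*(-1/137))*(-61))*4 = (-56*(-1/137)*(-61))*4 = ((56/137)*(-61))*4 = -3416/137*4 = -13664/137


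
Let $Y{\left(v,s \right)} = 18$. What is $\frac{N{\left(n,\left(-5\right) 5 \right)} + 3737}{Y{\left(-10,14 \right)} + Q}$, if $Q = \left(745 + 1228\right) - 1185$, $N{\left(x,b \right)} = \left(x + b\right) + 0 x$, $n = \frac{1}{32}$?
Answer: $\frac{118785}{25792} \approx 4.6055$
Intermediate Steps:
$n = \frac{1}{32} \approx 0.03125$
$N{\left(x,b \right)} = b + x$ ($N{\left(x,b \right)} = \left(b + x\right) + 0 = b + x$)
$Q = 788$ ($Q = 1973 - 1185 = 788$)
$\frac{N{\left(n,\left(-5\right) 5 \right)} + 3737}{Y{\left(-10,14 \right)} + Q} = \frac{\left(\left(-5\right) 5 + \frac{1}{32}\right) + 3737}{18 + 788} = \frac{\left(-25 + \frac{1}{32}\right) + 3737}{806} = \left(- \frac{799}{32} + 3737\right) \frac{1}{806} = \frac{118785}{32} \cdot \frac{1}{806} = \frac{118785}{25792}$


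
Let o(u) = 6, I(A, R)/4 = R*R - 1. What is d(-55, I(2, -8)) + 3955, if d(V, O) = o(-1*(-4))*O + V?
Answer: 5412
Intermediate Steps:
I(A, R) = -4 + 4*R² (I(A, R) = 4*(R*R - 1) = 4*(R² - 1) = 4*(-1 + R²) = -4 + 4*R²)
d(V, O) = V + 6*O (d(V, O) = 6*O + V = V + 6*O)
d(-55, I(2, -8)) + 3955 = (-55 + 6*(-4 + 4*(-8)²)) + 3955 = (-55 + 6*(-4 + 4*64)) + 3955 = (-55 + 6*(-4 + 256)) + 3955 = (-55 + 6*252) + 3955 = (-55 + 1512) + 3955 = 1457 + 3955 = 5412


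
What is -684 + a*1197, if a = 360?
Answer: 430236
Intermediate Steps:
-684 + a*1197 = -684 + 360*1197 = -684 + 430920 = 430236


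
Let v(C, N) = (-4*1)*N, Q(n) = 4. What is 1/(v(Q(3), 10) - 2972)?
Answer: -1/3012 ≈ -0.00033201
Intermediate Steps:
v(C, N) = -4*N
1/(v(Q(3), 10) - 2972) = 1/(-4*10 - 2972) = 1/(-40 - 2972) = 1/(-3012) = -1/3012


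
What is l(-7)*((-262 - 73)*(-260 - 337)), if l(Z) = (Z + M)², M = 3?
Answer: 3199920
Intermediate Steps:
l(Z) = (3 + Z)² (l(Z) = (Z + 3)² = (3 + Z)²)
l(-7)*((-262 - 73)*(-260 - 337)) = (3 - 7)²*((-262 - 73)*(-260 - 337)) = (-4)²*(-335*(-597)) = 16*199995 = 3199920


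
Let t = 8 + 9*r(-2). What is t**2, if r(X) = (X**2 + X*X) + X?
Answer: 3844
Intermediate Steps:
r(X) = X + 2*X**2 (r(X) = (X**2 + X**2) + X = 2*X**2 + X = X + 2*X**2)
t = 62 (t = 8 + 9*(-2*(1 + 2*(-2))) = 8 + 9*(-2*(1 - 4)) = 8 + 9*(-2*(-3)) = 8 + 9*6 = 8 + 54 = 62)
t**2 = 62**2 = 3844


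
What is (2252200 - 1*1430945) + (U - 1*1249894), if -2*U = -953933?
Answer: 96655/2 ≈ 48328.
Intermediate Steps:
U = 953933/2 (U = -½*(-953933) = 953933/2 ≈ 4.7697e+5)
(2252200 - 1*1430945) + (U - 1*1249894) = (2252200 - 1*1430945) + (953933/2 - 1*1249894) = (2252200 - 1430945) + (953933/2 - 1249894) = 821255 - 1545855/2 = 96655/2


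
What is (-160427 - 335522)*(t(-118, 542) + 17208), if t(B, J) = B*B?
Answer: -15439884268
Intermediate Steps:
t(B, J) = B²
(-160427 - 335522)*(t(-118, 542) + 17208) = (-160427 - 335522)*((-118)² + 17208) = -495949*(13924 + 17208) = -495949*31132 = -15439884268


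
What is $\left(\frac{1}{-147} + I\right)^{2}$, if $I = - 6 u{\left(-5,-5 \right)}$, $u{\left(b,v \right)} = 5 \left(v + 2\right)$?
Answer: $\frac{175006441}{21609} \approx 8098.8$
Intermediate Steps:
$u{\left(b,v \right)} = 10 + 5 v$ ($u{\left(b,v \right)} = 5 \left(2 + v\right) = 10 + 5 v$)
$I = 90$ ($I = - 6 \left(10 + 5 \left(-5\right)\right) = - 6 \left(10 - 25\right) = \left(-6\right) \left(-15\right) = 90$)
$\left(\frac{1}{-147} + I\right)^{2} = \left(\frac{1}{-147} + 90\right)^{2} = \left(- \frac{1}{147} + 90\right)^{2} = \left(\frac{13229}{147}\right)^{2} = \frac{175006441}{21609}$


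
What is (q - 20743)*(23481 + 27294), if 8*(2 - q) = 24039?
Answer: -9645574425/8 ≈ -1.2057e+9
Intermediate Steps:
q = -24023/8 (q = 2 - ⅛*24039 = 2 - 24039/8 = -24023/8 ≈ -3002.9)
(q - 20743)*(23481 + 27294) = (-24023/8 - 20743)*(23481 + 27294) = -189967/8*50775 = -9645574425/8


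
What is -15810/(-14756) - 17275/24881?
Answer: 131365/348334 ≈ 0.37712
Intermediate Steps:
-15810/(-14756) - 17275/24881 = -15810*(-1/14756) - 17275*1/24881 = 15/14 - 17275/24881 = 131365/348334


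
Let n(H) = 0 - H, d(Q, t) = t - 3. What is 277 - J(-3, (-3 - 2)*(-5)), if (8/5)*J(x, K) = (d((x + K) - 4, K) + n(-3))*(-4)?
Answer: 679/2 ≈ 339.50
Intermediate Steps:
d(Q, t) = -3 + t
n(H) = -H
J(x, K) = -5*K/2 (J(x, K) = 5*(((-3 + K) - 1*(-3))*(-4))/8 = 5*(((-3 + K) + 3)*(-4))/8 = 5*(K*(-4))/8 = 5*(-4*K)/8 = -5*K/2)
277 - J(-3, (-3 - 2)*(-5)) = 277 - (-5)*(-3 - 2)*(-5)/2 = 277 - (-5)*(-5*(-5))/2 = 277 - (-5)*25/2 = 277 - 1*(-125/2) = 277 + 125/2 = 679/2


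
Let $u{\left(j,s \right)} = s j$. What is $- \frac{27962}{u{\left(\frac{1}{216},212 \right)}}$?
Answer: $- \frac{1509948}{53} \approx -28490.0$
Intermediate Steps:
$u{\left(j,s \right)} = j s$
$- \frac{27962}{u{\left(\frac{1}{216},212 \right)}} = - \frac{27962}{\frac{1}{216} \cdot 212} = - \frac{27962}{\frac{53}{54}} = \left(-27962\right) \frac{54}{53} = - \frac{1509948}{53}$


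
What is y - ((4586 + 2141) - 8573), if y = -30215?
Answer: -28369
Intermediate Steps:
y - ((4586 + 2141) - 8573) = -30215 - ((4586 + 2141) - 8573) = -30215 - (6727 - 8573) = -30215 - 1*(-1846) = -30215 + 1846 = -28369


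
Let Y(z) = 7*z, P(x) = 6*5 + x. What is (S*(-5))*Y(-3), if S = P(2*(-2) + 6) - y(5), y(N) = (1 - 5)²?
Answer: 1680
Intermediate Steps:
P(x) = 30 + x
y(N) = 16 (y(N) = (-4)² = 16)
S = 16 (S = (30 + (2*(-2) + 6)) - 1*16 = (30 + (-4 + 6)) - 16 = (30 + 2) - 16 = 32 - 16 = 16)
(S*(-5))*Y(-3) = (16*(-5))*(7*(-3)) = -80*(-21) = 1680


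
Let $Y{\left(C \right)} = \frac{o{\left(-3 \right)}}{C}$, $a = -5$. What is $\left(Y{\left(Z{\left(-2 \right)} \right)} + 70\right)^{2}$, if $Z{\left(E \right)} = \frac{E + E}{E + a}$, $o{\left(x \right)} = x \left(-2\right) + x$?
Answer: $\frac{90601}{16} \approx 5662.6$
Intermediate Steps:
$o{\left(x \right)} = - x$ ($o{\left(x \right)} = - 2 x + x = - x$)
$Z{\left(E \right)} = \frac{2 E}{-5 + E}$ ($Z{\left(E \right)} = \frac{E + E}{E - 5} = \frac{2 E}{-5 + E}$)
$Y{\left(C \right)} = \frac{3}{C}$ ($Y{\left(C \right)} = \frac{\left(-1\right) \left(-3\right)}{C} = \frac{3}{C}$)
$\left(Y{\left(Z{\left(-2 \right)} \right)} + 70\right)^{2} = \left(\frac{3}{2 \left(-2\right) \frac{1}{-5 - 2}} + 70\right)^{2} = \left(\frac{3}{2 \left(-2\right) \frac{1}{-7}} + 70\right)^{2} = \left(\frac{3}{2 \left(-2\right) \left(- \frac{1}{7}\right)} + 70\right)^{2} = \left(\frac{3}{\frac{4}{7}} + 70\right)^{2} = \left(3 \cdot \frac{7}{4} + 70\right)^{2} = \left(\frac{21}{4} + 70\right)^{2} = \left(\frac{301}{4}\right)^{2} = \frac{90601}{16}$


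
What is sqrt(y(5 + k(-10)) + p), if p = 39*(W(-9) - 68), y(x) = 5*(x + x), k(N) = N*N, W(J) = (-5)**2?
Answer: I*sqrt(627) ≈ 25.04*I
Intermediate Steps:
W(J) = 25
k(N) = N**2
y(x) = 10*x (y(x) = 5*(2*x) = 10*x)
p = -1677 (p = 39*(25 - 68) = 39*(-43) = -1677)
sqrt(y(5 + k(-10)) + p) = sqrt(10*(5 + (-10)**2) - 1677) = sqrt(10*(5 + 100) - 1677) = sqrt(10*105 - 1677) = sqrt(1050 - 1677) = sqrt(-627) = I*sqrt(627)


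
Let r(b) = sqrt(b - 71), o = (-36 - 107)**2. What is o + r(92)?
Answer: 20449 + sqrt(21) ≈ 20454.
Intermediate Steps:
o = 20449 (o = (-143)**2 = 20449)
r(b) = sqrt(-71 + b)
o + r(92) = 20449 + sqrt(-71 + 92) = 20449 + sqrt(21)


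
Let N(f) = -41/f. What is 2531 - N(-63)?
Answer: 159412/63 ≈ 2530.3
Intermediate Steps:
2531 - N(-63) = 2531 - (-41)/(-63) = 2531 - (-41)*(-1)/63 = 2531 - 1*41/63 = 2531 - 41/63 = 159412/63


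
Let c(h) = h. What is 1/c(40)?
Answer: 1/40 ≈ 0.025000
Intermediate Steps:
1/c(40) = 1/40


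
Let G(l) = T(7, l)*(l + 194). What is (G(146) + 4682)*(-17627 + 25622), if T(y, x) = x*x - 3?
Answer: 57972560490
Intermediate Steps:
T(y, x) = -3 + x² (T(y, x) = x² - 3 = -3 + x²)
G(l) = (-3 + l²)*(194 + l) (G(l) = (-3 + l²)*(l + 194) = (-3 + l²)*(194 + l))
(G(146) + 4682)*(-17627 + 25622) = ((-3 + 146²)*(194 + 146) + 4682)*(-17627 + 25622) = ((-3 + 21316)*340 + 4682)*7995 = (21313*340 + 4682)*7995 = (7246420 + 4682)*7995 = 7251102*7995 = 57972560490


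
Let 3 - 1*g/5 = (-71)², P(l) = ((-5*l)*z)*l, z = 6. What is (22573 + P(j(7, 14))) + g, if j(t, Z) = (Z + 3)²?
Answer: -2508247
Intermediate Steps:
j(t, Z) = (3 + Z)²
P(l) = -30*l² (P(l) = (-5*l*6)*l = (-30*l)*l = -30*l²)
g = -25190 (g = 15 - 5*(-71)² = 15 - 5*5041 = 15 - 25205 = -25190)
(22573 + P(j(7, 14))) + g = (22573 - 30*(3 + 14)⁴) - 25190 = (22573 - 30*(17²)²) - 25190 = (22573 - 30*289²) - 25190 = (22573 - 30*83521) - 25190 = (22573 - 2505630) - 25190 = -2483057 - 25190 = -2508247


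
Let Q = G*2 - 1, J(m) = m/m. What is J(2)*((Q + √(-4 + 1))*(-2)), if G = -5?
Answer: 22 - 2*I*√3 ≈ 22.0 - 3.4641*I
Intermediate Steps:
J(m) = 1
Q = -11 (Q = -5*2 - 1 = -10 - 1 = -11)
J(2)*((Q + √(-4 + 1))*(-2)) = 1*((-11 + √(-4 + 1))*(-2)) = 1*((-11 + √(-3))*(-2)) = 1*((-11 + I*√3)*(-2)) = 1*(22 - 2*I*√3) = 22 - 2*I*√3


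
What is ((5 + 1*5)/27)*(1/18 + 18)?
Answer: 1625/243 ≈ 6.6872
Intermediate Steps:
((5 + 1*5)/27)*(1/18 + 18) = ((5 + 5)*(1/27))*(1/18 + 18) = (10*(1/27))*(325/18) = (10/27)*(325/18) = 1625/243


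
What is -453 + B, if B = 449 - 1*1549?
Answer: -1553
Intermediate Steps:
B = -1100 (B = 449 - 1549 = -1100)
-453 + B = -453 - 1100 = -1553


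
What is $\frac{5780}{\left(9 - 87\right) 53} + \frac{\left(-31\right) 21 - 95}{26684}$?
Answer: $- \frac{39329371}{27577914} \approx -1.4261$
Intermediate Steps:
$\frac{5780}{\left(9 - 87\right) 53} + \frac{\left(-31\right) 21 - 95}{26684} = \frac{5780}{\left(-78\right) 53} + \left(-651 - 95\right) \frac{1}{26684} = \frac{5780}{-4134} - \frac{373}{13342} = 5780 \left(- \frac{1}{4134}\right) - \frac{373}{13342} = - \frac{2890}{2067} - \frac{373}{13342} = - \frac{39329371}{27577914}$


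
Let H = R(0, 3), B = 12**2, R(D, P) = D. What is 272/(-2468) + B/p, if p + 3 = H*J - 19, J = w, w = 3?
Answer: -45172/6787 ≈ -6.6557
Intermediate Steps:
B = 144
J = 3
H = 0
p = -22 (p = -3 + (0*3 - 19) = -3 + (0 - 19) = -3 - 19 = -22)
272/(-2468) + B/p = 272/(-2468) + 144/(-22) = 272*(-1/2468) + 144*(-1/22) = -68/617 - 72/11 = -45172/6787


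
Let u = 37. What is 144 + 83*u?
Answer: 3215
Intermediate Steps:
144 + 83*u = 144 + 83*37 = 144 + 3071 = 3215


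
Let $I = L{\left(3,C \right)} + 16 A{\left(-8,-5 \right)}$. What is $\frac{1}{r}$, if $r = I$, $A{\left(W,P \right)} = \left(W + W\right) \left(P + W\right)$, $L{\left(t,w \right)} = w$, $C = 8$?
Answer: $\frac{1}{3336} \approx 0.00029976$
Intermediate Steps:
$A{\left(W,P \right)} = 2 W \left(P + W\right)$
$I = 3336$ ($I = 8 + 16 \cdot 2 \left(-8\right) \left(-5 - 8\right) = 8 + 16 \cdot 2 \left(-8\right) \left(-13\right) = 8 + 16 \cdot 208 = 8 + 3328 = 3336$)
$r = 3336$
$\frac{1}{r} = \frac{1}{3336}$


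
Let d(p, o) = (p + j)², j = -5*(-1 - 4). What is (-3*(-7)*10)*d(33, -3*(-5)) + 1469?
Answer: 707909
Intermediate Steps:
j = 25 (j = -5*(-5) = 25)
d(p, o) = (25 + p)² (d(p, o) = (p + 25)² = (25 + p)²)
(-3*(-7)*10)*d(33, -3*(-5)) + 1469 = (-3*(-7)*10)*(25 + 33)² + 1469 = (21*10)*58² + 1469 = 210*3364 + 1469 = 706440 + 1469 = 707909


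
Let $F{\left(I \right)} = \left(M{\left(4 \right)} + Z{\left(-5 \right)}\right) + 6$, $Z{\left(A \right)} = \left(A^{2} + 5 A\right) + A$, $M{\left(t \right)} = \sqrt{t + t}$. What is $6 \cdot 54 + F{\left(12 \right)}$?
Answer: $325 + 2 \sqrt{2} \approx 327.83$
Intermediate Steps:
$M{\left(t \right)} = \sqrt{2} \sqrt{t}$ ($M{\left(t \right)} = \sqrt{2 t} = \sqrt{2} \sqrt{t}$)
$Z{\left(A \right)} = A^{2} + 6 A$
$F{\left(I \right)} = 1 + 2 \sqrt{2}$ ($F{\left(I \right)} = \left(\sqrt{2} \sqrt{4} - 5 \left(6 - 5\right)\right) + 6 = \left(\sqrt{2} \cdot 2 - 5\right) + 6 = \left(2 \sqrt{2} - 5\right) + 6 = \left(-5 + 2 \sqrt{2}\right) + 6 = 1 + 2 \sqrt{2}$)
$6 \cdot 54 + F{\left(12 \right)} = 6 \cdot 54 + \left(1 + 2 \sqrt{2}\right) = 324 + \left(1 + 2 \sqrt{2}\right) = 325 + 2 \sqrt{2}$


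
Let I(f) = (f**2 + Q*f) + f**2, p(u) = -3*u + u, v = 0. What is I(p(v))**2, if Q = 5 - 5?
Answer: 0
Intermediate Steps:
p(u) = -2*u
Q = 0
I(f) = 2*f**2 (I(f) = (f**2 + 0*f) + f**2 = (f**2 + 0) + f**2 = f**2 + f**2 = 2*f**2)
I(p(v))**2 = (2*(-2*0)**2)**2 = (2*0**2)**2 = (2*0)**2 = 0**2 = 0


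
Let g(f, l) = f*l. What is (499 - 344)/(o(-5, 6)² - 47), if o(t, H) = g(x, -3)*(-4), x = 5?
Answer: 155/3553 ≈ 0.043625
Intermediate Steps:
o(t, H) = 60 (o(t, H) = (5*(-3))*(-4) = -15*(-4) = 60)
(499 - 344)/(o(-5, 6)² - 47) = (499 - 344)/(60² - 47) = 155/(3600 - 47) = 155/3553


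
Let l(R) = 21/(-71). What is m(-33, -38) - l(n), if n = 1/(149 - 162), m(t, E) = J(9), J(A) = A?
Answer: 660/71 ≈ 9.2958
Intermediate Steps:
m(t, E) = 9
n = -1/13 (n = 1/(-13) = -1/13 ≈ -0.076923)
l(R) = -21/71 (l(R) = 21*(-1/71) = -21/71)
m(-33, -38) - l(n) = 9 - 1*(-21/71) = 9 + 21/71 = 660/71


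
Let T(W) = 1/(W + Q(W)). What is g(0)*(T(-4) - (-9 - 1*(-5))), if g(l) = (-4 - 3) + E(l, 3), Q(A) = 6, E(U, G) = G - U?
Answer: -18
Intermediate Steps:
g(l) = -4 - l (g(l) = (-4 - 3) + (3 - l) = -7 + (3 - l) = -4 - l)
T(W) = 1/(6 + W) (T(W) = 1/(W + 6) = 1/(6 + W))
g(0)*(T(-4) - (-9 - 1*(-5))) = (-4 - 1*0)*(1/(6 - 4) - (-9 - 1*(-5))) = (-4 + 0)*(1/2 - (-9 + 5)) = -4*(½ - 1*(-4)) = -4*(½ + 4) = -4*9/2 = -18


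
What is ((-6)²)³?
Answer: 46656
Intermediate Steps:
((-6)²)³ = 36³ = 46656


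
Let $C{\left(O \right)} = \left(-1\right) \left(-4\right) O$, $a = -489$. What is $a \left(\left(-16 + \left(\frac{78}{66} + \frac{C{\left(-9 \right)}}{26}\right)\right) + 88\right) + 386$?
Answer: $- \frac{4965365}{143} \approx -34723.0$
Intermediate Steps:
$C{\left(O \right)} = 4 O$
$a \left(\left(-16 + \left(\frac{78}{66} + \frac{C{\left(-9 \right)}}{26}\right)\right) + 88\right) + 386 = - 489 \left(\left(-16 + \left(\frac{78}{66} + \frac{4 \left(-9\right)}{26}\right)\right) + 88\right) + 386 = - 489 \left(\left(-16 + \left(78 \cdot \frac{1}{66} - \frac{18}{13}\right)\right) + 88\right) + 386 = - 489 \left(\left(-16 + \left(\frac{13}{11} - \frac{18}{13}\right)\right) + 88\right) + 386 = - 489 \left(\left(-16 - \frac{29}{143}\right) + 88\right) + 386 = - 489 \left(- \frac{2317}{143} + 88\right) + 386 = \left(-489\right) \frac{10267}{143} + 386 = - \frac{5020563}{143} + 386 = - \frac{4965365}{143}$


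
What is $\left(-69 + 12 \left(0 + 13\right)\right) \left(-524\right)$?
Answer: $-45588$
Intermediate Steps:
$\left(-69 + 12 \left(0 + 13\right)\right) \left(-524\right) = \left(-69 + 12 \cdot 13\right) \left(-524\right) = \left(-69 + 156\right) \left(-524\right) = 87 \left(-524\right) = -45588$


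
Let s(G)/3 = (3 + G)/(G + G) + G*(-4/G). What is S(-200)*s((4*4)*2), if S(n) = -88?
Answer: 7293/8 ≈ 911.63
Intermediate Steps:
s(G) = -12 + 3*(3 + G)/(2*G) (s(G) = 3*((3 + G)/(G + G) + G*(-4/G)) = 3*((3 + G)/((2*G)) - 4) = 3*((3 + G)*(1/(2*G)) - 4) = 3*((3 + G)/(2*G) - 4) = 3*(-4 + (3 + G)/(2*G)) = -12 + 3*(3 + G)/(2*G))
S(-200)*s((4*4)*2) = -132*(3 - 7*4*4*2)/((4*4)*2) = -132*(3 - 112*2)/(16*2) = -132*(3 - 7*32)/32 = -132*(3 - 224)/32 = -132*(-221)/32 = -88*(-663/64) = 7293/8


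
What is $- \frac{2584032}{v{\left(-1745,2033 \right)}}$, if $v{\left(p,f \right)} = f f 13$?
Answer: $- \frac{2584032}{53730157} \approx -0.048093$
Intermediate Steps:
$v{\left(p,f \right)} = 13 f^{2}$ ($v{\left(p,f \right)} = f^{2} \cdot 13 = 13 f^{2}$)
$- \frac{2584032}{v{\left(-1745,2033 \right)}} = - \frac{2584032}{13 \cdot 2033^{2}} = - \frac{2584032}{13 \cdot 4133089} = - \frac{2584032}{53730157}$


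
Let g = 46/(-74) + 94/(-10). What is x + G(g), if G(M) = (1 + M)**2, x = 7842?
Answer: 271178011/34225 ≈ 7923.4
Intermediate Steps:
g = -1854/185 (g = 46*(-1/74) + 94*(-1/10) = -23/37 - 47/5 = -1854/185 ≈ -10.022)
x + G(g) = 7842 + (1 - 1854/185)**2 = 7842 + (-1669/185)**2 = 7842 + 2785561/34225 = 271178011/34225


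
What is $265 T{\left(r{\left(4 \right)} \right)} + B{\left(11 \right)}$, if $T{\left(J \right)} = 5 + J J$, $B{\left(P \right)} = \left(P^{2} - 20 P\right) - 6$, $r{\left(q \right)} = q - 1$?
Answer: $3605$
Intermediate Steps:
$r{\left(q \right)} = -1 + q$
$B{\left(P \right)} = -6 + P^{2} - 20 P$
$T{\left(J \right)} = 5 + J^{2}$
$265 T{\left(r{\left(4 \right)} \right)} + B{\left(11 \right)} = 265 \left(5 + \left(-1 + 4\right)^{2}\right) - \left(226 - 121\right) = 265 \left(5 + 3^{2}\right) - 105 = 265 \left(5 + 9\right) - 105 = 265 \cdot 14 - 105 = 3710 - 105 = 3605$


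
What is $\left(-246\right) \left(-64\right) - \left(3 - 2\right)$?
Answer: $15743$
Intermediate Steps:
$\left(-246\right) \left(-64\right) - \left(3 - 2\right) = 15744 - 1 = 15743$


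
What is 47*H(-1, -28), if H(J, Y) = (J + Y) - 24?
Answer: -2491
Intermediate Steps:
H(J, Y) = -24 + J + Y
47*H(-1, -28) = 47*(-24 - 1 - 28) = 47*(-53) = -2491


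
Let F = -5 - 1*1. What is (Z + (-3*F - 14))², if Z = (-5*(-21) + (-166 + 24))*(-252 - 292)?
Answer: 405297424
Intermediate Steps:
F = -6 (F = -5 - 1 = -6)
Z = 20128 (Z = (105 - 142)*(-544) = -37*(-544) = 20128)
(Z + (-3*F - 14))² = (20128 + (-3*(-6) - 14))² = (20128 + (18 - 14))² = (20128 + 4)² = 20132² = 405297424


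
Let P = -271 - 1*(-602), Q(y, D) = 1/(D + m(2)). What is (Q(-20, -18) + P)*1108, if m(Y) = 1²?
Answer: 6233608/17 ≈ 3.6668e+5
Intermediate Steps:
m(Y) = 1
Q(y, D) = 1/(1 + D) (Q(y, D) = 1/(D + 1) = 1/(1 + D))
P = 331 (P = -271 + 602 = 331)
(Q(-20, -18) + P)*1108 = (1/(1 - 18) + 331)*1108 = (1/(-17) + 331)*1108 = (-1/17 + 331)*1108 = (5626/17)*1108 = 6233608/17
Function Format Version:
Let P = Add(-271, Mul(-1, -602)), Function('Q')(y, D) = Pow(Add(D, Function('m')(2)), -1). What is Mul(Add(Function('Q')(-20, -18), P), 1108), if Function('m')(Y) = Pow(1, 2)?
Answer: Rational(6233608, 17) ≈ 3.6668e+5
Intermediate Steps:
Function('m')(Y) = 1
Function('Q')(y, D) = Pow(Add(1, D), -1) (Function('Q')(y, D) = Pow(Add(D, 1), -1) = Pow(Add(1, D), -1))
P = 331 (P = Add(-271, 602) = 331)
Mul(Add(Function('Q')(-20, -18), P), 1108) = Mul(Add(Pow(Add(1, -18), -1), 331), 1108) = Mul(Add(Pow(-17, -1), 331), 1108) = Mul(Add(Rational(-1, 17), 331), 1108) = Mul(Rational(5626, 17), 1108) = Rational(6233608, 17)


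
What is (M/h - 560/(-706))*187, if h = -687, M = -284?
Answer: 54718444/242511 ≈ 225.63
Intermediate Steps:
(M/h - 560/(-706))*187 = (-284/(-687) - 560/(-706))*187 = (-284*(-1/687) - 560*(-1/706))*187 = (284/687 + 280/353)*187 = (292612/242511)*187 = 54718444/242511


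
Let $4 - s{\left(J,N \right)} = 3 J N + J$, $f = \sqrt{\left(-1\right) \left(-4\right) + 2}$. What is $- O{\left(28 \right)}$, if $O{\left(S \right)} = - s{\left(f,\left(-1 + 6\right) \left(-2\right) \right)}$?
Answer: $4 + 29 \sqrt{6} \approx 75.035$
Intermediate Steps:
$f = \sqrt{6}$ ($f = \sqrt{4 + 2} = \sqrt{6} \approx 2.4495$)
$s{\left(J,N \right)} = 4 - J - 3 J N$ ($s{\left(J,N \right)} = 4 - \left(3 J N + J\right) = 4 - \left(J + 3 J N\right) = 4 - J - 3 J N$)
$O{\left(S \right)} = -4 - 29 \sqrt{6}$ ($O{\left(S \right)} = - (4 - \sqrt{6} - 3 \sqrt{6} \left(-1 + 6\right) \left(-2\right)) = - (4 - \sqrt{6} - 3 \sqrt{6} \cdot 5 \left(-2\right)) = - (4 - \sqrt{6} - 3 \sqrt{6} \left(-10\right)) = - (4 - \sqrt{6} + 30 \sqrt{6}) = - (4 + 29 \sqrt{6}) = -4 - 29 \sqrt{6}$)
$- O{\left(28 \right)} = - (-4 - 29 \sqrt{6}) = 4 + 29 \sqrt{6}$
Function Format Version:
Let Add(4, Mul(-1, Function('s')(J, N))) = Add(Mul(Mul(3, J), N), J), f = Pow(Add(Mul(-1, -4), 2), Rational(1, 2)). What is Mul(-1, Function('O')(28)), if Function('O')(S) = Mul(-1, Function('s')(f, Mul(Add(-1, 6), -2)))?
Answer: Add(4, Mul(29, Pow(6, Rational(1, 2)))) ≈ 75.035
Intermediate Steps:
f = Pow(6, Rational(1, 2)) (f = Pow(Add(4, 2), Rational(1, 2)) = Pow(6, Rational(1, 2)) ≈ 2.4495)
Function('s')(J, N) = Add(4, Mul(-1, J), Mul(-3, J, N)) (Function('s')(J, N) = Add(4, Mul(-1, Add(Mul(Mul(3, J), N), J))) = Add(4, Mul(-1, Add(Mul(3, J, N), J))) = Add(4, Mul(-1, Add(J, Mul(3, J, N)))) = Add(4, Add(Mul(-1, J), Mul(-3, J, N))) = Add(4, Mul(-1, J), Mul(-3, J, N)))
Function('O')(S) = Add(-4, Mul(-29, Pow(6, Rational(1, 2)))) (Function('O')(S) = Mul(-1, Add(4, Mul(-1, Pow(6, Rational(1, 2))), Mul(-3, Pow(6, Rational(1, 2)), Mul(Add(-1, 6), -2)))) = Mul(-1, Add(4, Mul(-1, Pow(6, Rational(1, 2))), Mul(-3, Pow(6, Rational(1, 2)), Mul(5, -2)))) = Mul(-1, Add(4, Mul(-1, Pow(6, Rational(1, 2))), Mul(-3, Pow(6, Rational(1, 2)), -10))) = Mul(-1, Add(4, Mul(-1, Pow(6, Rational(1, 2))), Mul(30, Pow(6, Rational(1, 2))))) = Mul(-1, Add(4, Mul(29, Pow(6, Rational(1, 2))))) = Add(-4, Mul(-29, Pow(6, Rational(1, 2)))))
Mul(-1, Function('O')(28)) = Mul(-1, Add(-4, Mul(-29, Pow(6, Rational(1, 2))))) = Add(4, Mul(29, Pow(6, Rational(1, 2))))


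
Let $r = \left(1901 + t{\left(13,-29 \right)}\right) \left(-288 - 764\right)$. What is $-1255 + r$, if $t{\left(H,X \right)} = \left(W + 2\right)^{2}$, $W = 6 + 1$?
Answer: $-2086319$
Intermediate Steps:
$W = 7$
$t{\left(H,X \right)} = 81$ ($t{\left(H,X \right)} = \left(7 + 2\right)^{2} = 9^{2} = 81$)
$r = -2085064$ ($r = \left(1901 + 81\right) \left(-288 - 764\right) = 1982 \left(-1052\right) = -2085064$)
$-1255 + r = -1255 - 2085064 = -2086319$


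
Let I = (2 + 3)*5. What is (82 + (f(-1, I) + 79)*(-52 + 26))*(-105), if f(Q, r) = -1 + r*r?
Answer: 1910580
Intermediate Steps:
I = 25 (I = 5*5 = 25)
f(Q, r) = -1 + r**2
(82 + (f(-1, I) + 79)*(-52 + 26))*(-105) = (82 + ((-1 + 25**2) + 79)*(-52 + 26))*(-105) = (82 + ((-1 + 625) + 79)*(-26))*(-105) = (82 + (624 + 79)*(-26))*(-105) = (82 + 703*(-26))*(-105) = (82 - 18278)*(-105) = -18196*(-105) = 1910580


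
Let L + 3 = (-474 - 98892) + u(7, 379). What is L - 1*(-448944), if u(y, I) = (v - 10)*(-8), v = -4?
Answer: 349687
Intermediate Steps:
u(y, I) = 112 (u(y, I) = (-4 - 10)*(-8) = -14*(-8) = 112)
L = -99257 (L = -3 + ((-474 - 98892) + 112) = -3 + (-99366 + 112) = -3 - 99254 = -99257)
L - 1*(-448944) = -99257 - 1*(-448944) = -99257 + 448944 = 349687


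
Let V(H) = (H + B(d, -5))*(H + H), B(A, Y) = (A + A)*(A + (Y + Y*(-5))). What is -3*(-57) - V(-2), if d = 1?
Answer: 331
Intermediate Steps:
B(A, Y) = 2*A*(A - 4*Y) (B(A, Y) = (2*A)*(A + (Y - 5*Y)) = (2*A)*(A - 4*Y) = 2*A*(A - 4*Y))
V(H) = 2*H*(42 + H) (V(H) = (H + 2*1*(1 - 4*(-5)))*(H + H) = (H + 2*1*(1 + 20))*(2*H) = (H + 2*1*21)*(2*H) = (H + 42)*(2*H) = (42 + H)*(2*H) = 2*H*(42 + H))
-3*(-57) - V(-2) = -3*(-57) - 2*(-2)*(42 - 2) = 171 - 2*(-2)*40 = 171 - 1*(-160) = 171 + 160 = 331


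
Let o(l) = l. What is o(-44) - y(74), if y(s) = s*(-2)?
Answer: 104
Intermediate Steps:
y(s) = -2*s
o(-44) - y(74) = -44 - (-2)*74 = -44 - 1*(-148) = -44 + 148 = 104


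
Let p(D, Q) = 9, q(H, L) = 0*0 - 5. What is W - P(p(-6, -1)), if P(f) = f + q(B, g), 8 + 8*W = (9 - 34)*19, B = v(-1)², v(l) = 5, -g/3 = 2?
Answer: -515/8 ≈ -64.375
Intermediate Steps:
g = -6 (g = -3*2 = -6)
B = 25 (B = 5² = 25)
q(H, L) = -5 (q(H, L) = 0 - 5 = -5)
W = -483/8 (W = -1 + ((9 - 34)*19)/8 = -1 + (-25*19)/8 = -1 + (⅛)*(-475) = -1 - 475/8 = -483/8 ≈ -60.375)
P(f) = -5 + f (P(f) = f - 5 = -5 + f)
W - P(p(-6, -1)) = -483/8 - (-5 + 9) = -483/8 - 1*4 = -483/8 - 4 = -515/8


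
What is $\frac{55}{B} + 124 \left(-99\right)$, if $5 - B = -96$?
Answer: $- \frac{1239821}{101} \approx -12275.0$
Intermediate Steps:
$B = 101$ ($B = 5 - -96 = 5 + 96 = 101$)
$\frac{55}{B} + 124 \left(-99\right) = \frac{55}{101} + 124 \left(-99\right) = 55 \cdot \frac{1}{101} - 12276 = \frac{55}{101} - 12276 = - \frac{1239821}{101}$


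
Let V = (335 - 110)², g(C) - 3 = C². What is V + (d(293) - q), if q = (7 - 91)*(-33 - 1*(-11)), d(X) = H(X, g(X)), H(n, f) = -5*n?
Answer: 47312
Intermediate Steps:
g(C) = 3 + C²
V = 50625 (V = 225² = 50625)
d(X) = -5*X
q = 1848 (q = -84*(-33 + 11) = -84*(-22) = 1848)
V + (d(293) - q) = 50625 + (-5*293 - 1*1848) = 50625 + (-1465 - 1848) = 50625 - 3313 = 47312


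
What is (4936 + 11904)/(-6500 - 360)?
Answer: -842/343 ≈ -2.4548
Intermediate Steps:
(4936 + 11904)/(-6500 - 360) = 16840/(-6860) = 16840*(-1/6860) = -842/343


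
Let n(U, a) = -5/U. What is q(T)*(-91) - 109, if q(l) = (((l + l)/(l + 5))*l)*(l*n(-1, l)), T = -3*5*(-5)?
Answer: -38391497/8 ≈ -4.7989e+6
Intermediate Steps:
T = 75 (T = -15*(-5) = 75)
q(l) = 10*l**3/(5 + l) (q(l) = (((l + l)/(l + 5))*l)*(l*(-5/(-1))) = (((2*l)/(5 + l))*l)*(l*(-5*(-1))) = ((2*l/(5 + l))*l)*(l*5) = (2*l**2/(5 + l))*(5*l) = 10*l**3/(5 + l))
q(T)*(-91) - 109 = (10*75**3/(5 + 75))*(-91) - 109 = (10*421875/80)*(-91) - 109 = (10*421875*(1/80))*(-91) - 109 = (421875/8)*(-91) - 109 = -38390625/8 - 109 = -38391497/8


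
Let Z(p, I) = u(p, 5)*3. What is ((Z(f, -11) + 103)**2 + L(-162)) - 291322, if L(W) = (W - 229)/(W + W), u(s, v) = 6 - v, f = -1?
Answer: -90747473/324 ≈ -2.8009e+5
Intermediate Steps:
L(W) = (-229 + W)/(2*W) (L(W) = (-229 + W)/((2*W)) = (-229 + W)*(1/(2*W)) = (-229 + W)/(2*W))
Z(p, I) = 3 (Z(p, I) = (6 - 1*5)*3 = (6 - 5)*3 = 1*3 = 3)
((Z(f, -11) + 103)**2 + L(-162)) - 291322 = ((3 + 103)**2 + (1/2)*(-229 - 162)/(-162)) - 291322 = (106**2 + (1/2)*(-1/162)*(-391)) - 291322 = (11236 + 391/324) - 291322 = 3640855/324 - 291322 = -90747473/324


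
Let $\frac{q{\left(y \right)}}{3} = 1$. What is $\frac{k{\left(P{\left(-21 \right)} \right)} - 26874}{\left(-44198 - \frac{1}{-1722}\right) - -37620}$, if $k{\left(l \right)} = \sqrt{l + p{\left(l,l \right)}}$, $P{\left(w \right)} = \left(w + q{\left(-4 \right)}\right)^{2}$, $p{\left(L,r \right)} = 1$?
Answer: $\frac{46277028}{11327315} - \frac{1722 \sqrt{13}}{2265463} \approx 4.0827$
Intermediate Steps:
$q{\left(y \right)} = 3$ ($q{\left(y \right)} = 3 \cdot 1 = 3$)
$P{\left(w \right)} = \left(3 + w\right)^{2}$ ($P{\left(w \right)} = \left(w + 3\right)^{2} = \left(3 + w\right)^{2}$)
$k{\left(l \right)} = \sqrt{1 + l}$ ($k{\left(l \right)} = \sqrt{l + 1} = \sqrt{1 + l}$)
$\frac{k{\left(P{\left(-21 \right)} \right)} - 26874}{\left(-44198 - \frac{1}{-1722}\right) - -37620} = \frac{\sqrt{1 + \left(3 - 21\right)^{2}} - 26874}{\left(-44198 - \frac{1}{-1722}\right) - -37620} = \frac{\sqrt{1 + \left(-18\right)^{2}} - 26874}{\left(-44198 - - \frac{1}{1722}\right) + 37620} = \frac{\sqrt{1 + 324} - 26874}{\left(-44198 + \frac{1}{1722}\right) + 37620} = \frac{\sqrt{325} - 26874}{- \frac{76108955}{1722} + 37620} = \frac{5 \sqrt{13} - 26874}{- \frac{11327315}{1722}} = \left(-26874 + 5 \sqrt{13}\right) \left(- \frac{1722}{11327315}\right) = \frac{46277028}{11327315} - \frac{1722 \sqrt{13}}{2265463}$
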